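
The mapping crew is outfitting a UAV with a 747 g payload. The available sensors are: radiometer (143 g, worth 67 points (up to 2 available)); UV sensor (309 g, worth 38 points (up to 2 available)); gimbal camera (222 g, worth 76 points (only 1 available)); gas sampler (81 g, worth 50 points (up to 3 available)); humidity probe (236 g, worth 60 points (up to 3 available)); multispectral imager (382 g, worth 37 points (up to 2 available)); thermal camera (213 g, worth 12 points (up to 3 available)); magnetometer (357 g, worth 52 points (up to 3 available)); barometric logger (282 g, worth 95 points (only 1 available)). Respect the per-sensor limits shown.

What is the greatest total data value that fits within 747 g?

329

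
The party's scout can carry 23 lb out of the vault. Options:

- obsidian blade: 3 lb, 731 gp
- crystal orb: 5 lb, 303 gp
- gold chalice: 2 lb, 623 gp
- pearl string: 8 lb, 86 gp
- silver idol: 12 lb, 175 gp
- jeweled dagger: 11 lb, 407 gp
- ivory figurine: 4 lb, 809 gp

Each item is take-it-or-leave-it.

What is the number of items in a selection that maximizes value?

4

Best achievable value is 2570.
For example obsidian blade + gold chalice + jeweled dagger + ivory figurine achieves it, using 20 lb.
Any selection reaching 2570 contains exactly 4 items.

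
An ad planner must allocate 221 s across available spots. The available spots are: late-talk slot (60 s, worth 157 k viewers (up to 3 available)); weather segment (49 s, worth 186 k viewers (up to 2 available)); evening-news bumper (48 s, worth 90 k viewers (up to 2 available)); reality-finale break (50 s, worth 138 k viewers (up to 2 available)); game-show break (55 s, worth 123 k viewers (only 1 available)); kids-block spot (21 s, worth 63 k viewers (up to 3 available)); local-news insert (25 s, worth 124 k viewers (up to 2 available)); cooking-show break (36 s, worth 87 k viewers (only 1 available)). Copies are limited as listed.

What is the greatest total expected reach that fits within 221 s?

By expected reach per s: local-news insert 4.96, weather segment 3.80, kids-block spot 3.00 lead.
Filling by ratio: 2×weather segment + 3×kids-block spot + 2×local-news insert for 809, with 10 s left unused.
Dropping 2×kids-block spot frees 42 s; slotting in reality-finale break (50 s) lifts the total to 821 at 219 s.
That's the maximum — no swap from here does better than 821.

821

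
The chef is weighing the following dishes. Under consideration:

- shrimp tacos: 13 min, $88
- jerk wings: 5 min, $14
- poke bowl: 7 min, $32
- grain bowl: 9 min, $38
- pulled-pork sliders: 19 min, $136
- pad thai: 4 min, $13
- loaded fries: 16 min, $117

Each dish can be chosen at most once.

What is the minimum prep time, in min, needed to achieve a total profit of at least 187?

Need the lightest bundle worth ≥ 187.
shrimp tacos + loaded fries reaches 205 using 29 min.
No combination under 29 min hits 187.

29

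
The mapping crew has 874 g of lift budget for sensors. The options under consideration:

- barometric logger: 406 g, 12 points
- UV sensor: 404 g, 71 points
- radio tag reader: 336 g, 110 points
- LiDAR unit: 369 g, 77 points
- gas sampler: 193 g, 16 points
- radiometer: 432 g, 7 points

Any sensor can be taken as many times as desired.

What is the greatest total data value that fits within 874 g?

236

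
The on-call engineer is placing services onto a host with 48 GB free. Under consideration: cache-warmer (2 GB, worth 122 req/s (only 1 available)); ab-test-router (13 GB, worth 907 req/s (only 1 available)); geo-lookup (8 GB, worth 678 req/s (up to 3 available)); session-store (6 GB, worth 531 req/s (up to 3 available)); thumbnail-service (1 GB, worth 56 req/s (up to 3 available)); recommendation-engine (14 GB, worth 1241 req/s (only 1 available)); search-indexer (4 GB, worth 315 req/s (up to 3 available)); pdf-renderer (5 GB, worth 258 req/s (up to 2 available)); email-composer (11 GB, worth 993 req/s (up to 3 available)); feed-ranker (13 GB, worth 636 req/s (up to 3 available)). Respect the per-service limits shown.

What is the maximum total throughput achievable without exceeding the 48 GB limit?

4289

Greedy by ratio would take thumbnail-service + recommendation-engine + 3×email-composer: 48 GB used, total 4276.
Replace thumbnail-service and email-composer with 2×session-store: the trade gains 13 net, giving 4289 at 48 GB.
Every other selection either busts 48 GB or exceeds an availability limit or fails to beat 4289.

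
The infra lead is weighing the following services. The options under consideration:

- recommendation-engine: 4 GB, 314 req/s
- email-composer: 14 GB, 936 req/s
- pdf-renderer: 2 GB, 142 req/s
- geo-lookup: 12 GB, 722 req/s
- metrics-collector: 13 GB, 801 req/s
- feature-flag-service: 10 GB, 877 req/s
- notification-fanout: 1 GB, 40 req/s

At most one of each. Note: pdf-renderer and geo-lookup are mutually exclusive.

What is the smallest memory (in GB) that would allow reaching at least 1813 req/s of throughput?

24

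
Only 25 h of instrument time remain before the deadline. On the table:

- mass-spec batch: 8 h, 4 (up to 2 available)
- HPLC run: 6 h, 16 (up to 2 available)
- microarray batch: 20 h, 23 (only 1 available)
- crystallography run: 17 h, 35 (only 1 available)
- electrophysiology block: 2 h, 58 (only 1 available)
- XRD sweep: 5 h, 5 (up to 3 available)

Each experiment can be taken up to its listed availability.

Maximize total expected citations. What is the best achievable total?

109

Greedy by ratio would take 2×HPLC run + electrophysiology block + 2×XRD sweep: 24 h used, total 100.
Replace HPLC run and 2×XRD sweep with crystallography run: the trade gains 9 net, giving 109 at 25 h.
Nothing else within 25 h beats 109.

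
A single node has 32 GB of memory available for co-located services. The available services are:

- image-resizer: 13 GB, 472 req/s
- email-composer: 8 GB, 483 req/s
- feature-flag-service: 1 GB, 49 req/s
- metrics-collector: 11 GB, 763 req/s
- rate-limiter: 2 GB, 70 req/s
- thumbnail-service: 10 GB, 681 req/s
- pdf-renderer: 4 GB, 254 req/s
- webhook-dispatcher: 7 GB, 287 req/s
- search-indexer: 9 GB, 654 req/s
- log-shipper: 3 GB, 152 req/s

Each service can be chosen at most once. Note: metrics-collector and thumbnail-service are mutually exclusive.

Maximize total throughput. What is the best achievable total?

2154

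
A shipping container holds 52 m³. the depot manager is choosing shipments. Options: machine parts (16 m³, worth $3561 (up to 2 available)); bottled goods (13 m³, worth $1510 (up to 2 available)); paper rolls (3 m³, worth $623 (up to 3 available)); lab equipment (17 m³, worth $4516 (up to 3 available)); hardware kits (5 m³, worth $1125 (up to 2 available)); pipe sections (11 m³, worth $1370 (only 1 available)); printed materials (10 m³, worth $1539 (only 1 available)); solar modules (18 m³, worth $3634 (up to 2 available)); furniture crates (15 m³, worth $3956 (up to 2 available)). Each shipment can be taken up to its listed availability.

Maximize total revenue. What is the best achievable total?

By revenue per m³: lab equipment 265.65, furniture crates 263.73, hardware kits 225.00 lead.
Greedy by ratio would take 3×lab equipment: 51 m³ used, total 13548.
The 17 m³ tied up in lab equipment is better spent on paper rolls + furniture crates — total rises to 13611 (52 m³).

13611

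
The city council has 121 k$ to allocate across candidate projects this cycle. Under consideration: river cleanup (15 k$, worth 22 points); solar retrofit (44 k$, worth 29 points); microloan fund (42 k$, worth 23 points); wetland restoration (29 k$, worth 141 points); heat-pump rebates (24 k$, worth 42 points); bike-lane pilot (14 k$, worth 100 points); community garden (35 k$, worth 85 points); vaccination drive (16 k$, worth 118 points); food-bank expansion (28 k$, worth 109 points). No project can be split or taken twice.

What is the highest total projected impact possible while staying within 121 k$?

510

Taking wetland restoration + heat-pump rebates + bike-lane pilot + vaccination drive + food-bank expansion: 111 k$ used, 510 in projected impact.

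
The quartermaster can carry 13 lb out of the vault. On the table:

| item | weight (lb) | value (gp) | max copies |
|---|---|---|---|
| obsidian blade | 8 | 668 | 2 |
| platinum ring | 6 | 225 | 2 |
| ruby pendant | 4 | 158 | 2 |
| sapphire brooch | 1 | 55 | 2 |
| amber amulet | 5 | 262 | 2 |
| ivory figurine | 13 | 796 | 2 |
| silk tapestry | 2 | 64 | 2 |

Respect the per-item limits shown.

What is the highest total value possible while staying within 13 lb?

930

Ranking by ratio (value/lb): obsidian blade 83.50, ivory figurine 61.23, sapphire brooch 55.00, amber amulet 52.40.
A density-first pass picks obsidian blade + 2×sapphire brooch + silk tapestry — 842 at 12 lb.
The 4 lb tied up in 2×sapphire brooch and silk tapestry is better spent on amber amulet — total rises to 930 (13 lb).
That's the maximum — no swap from here does better than 930.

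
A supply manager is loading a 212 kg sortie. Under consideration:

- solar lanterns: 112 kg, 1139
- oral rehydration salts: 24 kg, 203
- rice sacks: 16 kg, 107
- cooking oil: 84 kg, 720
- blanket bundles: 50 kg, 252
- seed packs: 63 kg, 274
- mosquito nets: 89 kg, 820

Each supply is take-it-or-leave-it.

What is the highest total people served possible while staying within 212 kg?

By people served per kg: solar lanterns 10.17, mosquito nets 9.21, cooking oil 8.57 lead.
Taking the top-ratio supplies first gives solar lanterns + mosquito nets for 1959 (201 kg).
The 89 kg tied up in mosquito nets is better spent on rice sacks + cooking oil — total rises to 1966 (212 kg).
Next best is solar lanterns + mosquito nets at 1959 (201 kg) — short by 7.

1966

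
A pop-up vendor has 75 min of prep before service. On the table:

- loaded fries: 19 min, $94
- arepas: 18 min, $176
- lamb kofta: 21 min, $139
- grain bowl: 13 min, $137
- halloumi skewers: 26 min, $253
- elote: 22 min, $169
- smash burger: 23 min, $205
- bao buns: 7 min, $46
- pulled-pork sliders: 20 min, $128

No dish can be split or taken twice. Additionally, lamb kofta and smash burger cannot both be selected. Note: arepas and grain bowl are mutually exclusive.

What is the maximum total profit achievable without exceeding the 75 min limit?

680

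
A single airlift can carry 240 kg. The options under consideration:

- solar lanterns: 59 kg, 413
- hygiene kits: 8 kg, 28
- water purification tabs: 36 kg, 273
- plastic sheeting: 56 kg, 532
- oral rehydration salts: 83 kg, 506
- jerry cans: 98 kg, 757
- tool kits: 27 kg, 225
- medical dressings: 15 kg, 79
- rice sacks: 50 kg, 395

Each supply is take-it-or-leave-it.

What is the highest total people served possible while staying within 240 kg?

Density check — plastic sheeting 9.50, tool kits 8.33, rice sacks 7.90, jerry cans 7.72 are the best per kg.
Greedy by ratio would take hygiene kits + plastic sheeting + jerry cans + tool kits + rice sacks: 239 kg used, total 1937.
Dropping hygiene kits and tool kits frees 35 kg; slotting in water purification tabs (36 kg) lifts the total to 1957 at 240 kg.

1957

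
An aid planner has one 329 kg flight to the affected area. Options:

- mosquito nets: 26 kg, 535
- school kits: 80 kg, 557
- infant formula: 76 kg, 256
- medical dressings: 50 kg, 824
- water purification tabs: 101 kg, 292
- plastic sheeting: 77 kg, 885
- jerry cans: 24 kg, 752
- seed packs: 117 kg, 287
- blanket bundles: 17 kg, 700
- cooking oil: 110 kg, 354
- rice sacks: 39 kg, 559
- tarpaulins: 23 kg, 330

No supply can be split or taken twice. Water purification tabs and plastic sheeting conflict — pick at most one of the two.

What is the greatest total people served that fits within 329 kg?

4812

The ratio heuristic lands on mosquito nets + medical dressings + plastic sheeting + jerry cans + blanket bundles + rice sacks + tarpaulins (4585) but leaves 73 kg idle.
The 23 kg tied up in tarpaulins is better spent on school kits — total rises to 4812 (313 kg).
The closest alternative, school kits + medical dressings + plastic sheeting + jerry cans + blanket bundles + rice sacks + tarpaulins, reaches only 4607.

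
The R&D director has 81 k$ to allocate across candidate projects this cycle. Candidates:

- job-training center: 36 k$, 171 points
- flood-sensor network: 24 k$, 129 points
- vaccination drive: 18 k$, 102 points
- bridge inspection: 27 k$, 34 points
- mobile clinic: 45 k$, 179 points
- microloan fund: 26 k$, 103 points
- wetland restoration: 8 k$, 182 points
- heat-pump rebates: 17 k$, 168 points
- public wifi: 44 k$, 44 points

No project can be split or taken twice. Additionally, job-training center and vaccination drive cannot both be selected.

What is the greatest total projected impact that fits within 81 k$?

582

By projected impact per k$: wetland restoration 22.75, heat-pump rebates 9.88, vaccination drive 5.67, flood-sensor network 5.38 lead.
Greedy by ratio would take flood-sensor network + vaccination drive + wetland restoration + heat-pump rebates: 67 k$ used, total 581.
Replace vaccination drive with microloan fund: the trade gains 1 net, giving 582 at 75 k$.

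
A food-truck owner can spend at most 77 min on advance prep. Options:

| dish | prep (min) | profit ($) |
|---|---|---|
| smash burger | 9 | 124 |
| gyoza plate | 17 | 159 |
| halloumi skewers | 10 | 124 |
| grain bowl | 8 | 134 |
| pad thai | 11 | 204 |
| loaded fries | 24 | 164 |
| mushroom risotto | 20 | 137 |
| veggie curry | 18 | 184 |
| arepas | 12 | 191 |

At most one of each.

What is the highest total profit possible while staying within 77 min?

A density-first pass picks smash burger + halloumi skewers + grain bowl + pad thai + veggie curry + arepas — 961 at 68 min.
The 10 min tied up in halloumi skewers is better spent on gyoza plate — total rises to 996 (75 min).

996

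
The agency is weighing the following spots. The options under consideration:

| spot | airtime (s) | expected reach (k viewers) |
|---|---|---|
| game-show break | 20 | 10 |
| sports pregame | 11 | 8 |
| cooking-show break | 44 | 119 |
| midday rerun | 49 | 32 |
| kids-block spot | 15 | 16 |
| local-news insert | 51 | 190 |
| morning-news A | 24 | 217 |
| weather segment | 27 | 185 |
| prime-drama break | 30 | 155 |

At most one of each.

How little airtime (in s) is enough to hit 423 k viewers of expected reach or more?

Minimise s subject to total expected reach ≥ 423.
sports pregame + kids-block spot + morning-news A + weather segment: 426 expected reach at 77 s.
Any bundle with less than 77 s falls short of 423.

77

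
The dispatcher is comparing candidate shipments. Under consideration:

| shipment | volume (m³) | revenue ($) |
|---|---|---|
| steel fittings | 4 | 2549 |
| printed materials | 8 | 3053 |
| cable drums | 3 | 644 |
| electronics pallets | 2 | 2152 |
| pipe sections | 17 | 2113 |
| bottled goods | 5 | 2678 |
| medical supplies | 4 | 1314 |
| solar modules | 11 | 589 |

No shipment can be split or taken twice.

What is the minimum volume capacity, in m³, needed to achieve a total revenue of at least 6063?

11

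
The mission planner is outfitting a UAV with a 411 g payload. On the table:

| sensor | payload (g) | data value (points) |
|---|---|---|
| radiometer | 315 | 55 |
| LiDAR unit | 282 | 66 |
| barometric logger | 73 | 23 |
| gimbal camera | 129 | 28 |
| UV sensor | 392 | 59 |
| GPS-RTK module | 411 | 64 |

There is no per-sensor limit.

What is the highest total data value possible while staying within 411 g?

115

Best packing: 5×barometric logger — 365 g, 115 total.
Nothing else within 411 g beats 115.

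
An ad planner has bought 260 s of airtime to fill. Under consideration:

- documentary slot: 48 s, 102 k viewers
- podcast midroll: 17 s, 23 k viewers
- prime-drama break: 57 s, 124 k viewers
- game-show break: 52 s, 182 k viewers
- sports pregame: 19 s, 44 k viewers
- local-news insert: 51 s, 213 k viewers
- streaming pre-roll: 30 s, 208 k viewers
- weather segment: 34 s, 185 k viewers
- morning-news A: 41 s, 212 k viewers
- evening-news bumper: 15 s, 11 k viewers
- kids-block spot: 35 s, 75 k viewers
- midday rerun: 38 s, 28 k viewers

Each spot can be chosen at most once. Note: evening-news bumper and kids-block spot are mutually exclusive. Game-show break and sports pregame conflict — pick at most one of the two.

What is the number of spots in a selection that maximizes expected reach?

6

Best achievable expected reach is 1102.
documentary slot + game-show break + local-news insert + streaming pre-roll + weather segment + morning-news A hits 1102 at 256 s.
Any selection reaching 1102 contains exactly 6 spots.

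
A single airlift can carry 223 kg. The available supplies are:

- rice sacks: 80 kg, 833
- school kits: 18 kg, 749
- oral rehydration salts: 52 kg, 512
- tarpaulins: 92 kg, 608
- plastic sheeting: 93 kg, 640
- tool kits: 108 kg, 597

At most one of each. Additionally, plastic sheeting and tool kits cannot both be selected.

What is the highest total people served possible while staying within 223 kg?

2222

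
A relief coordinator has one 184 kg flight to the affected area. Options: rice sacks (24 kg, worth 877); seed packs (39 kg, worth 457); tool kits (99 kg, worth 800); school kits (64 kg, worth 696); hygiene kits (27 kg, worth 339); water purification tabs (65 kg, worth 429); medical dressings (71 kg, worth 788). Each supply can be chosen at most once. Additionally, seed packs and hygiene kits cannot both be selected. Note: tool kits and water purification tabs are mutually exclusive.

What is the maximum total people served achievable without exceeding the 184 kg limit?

2361

Best packing: rice sacks + school kits + medical dressings — 159 kg, 2361 total.
The spare 25 kg is too small for any remaining supply, and no feasible exchange beats 2361.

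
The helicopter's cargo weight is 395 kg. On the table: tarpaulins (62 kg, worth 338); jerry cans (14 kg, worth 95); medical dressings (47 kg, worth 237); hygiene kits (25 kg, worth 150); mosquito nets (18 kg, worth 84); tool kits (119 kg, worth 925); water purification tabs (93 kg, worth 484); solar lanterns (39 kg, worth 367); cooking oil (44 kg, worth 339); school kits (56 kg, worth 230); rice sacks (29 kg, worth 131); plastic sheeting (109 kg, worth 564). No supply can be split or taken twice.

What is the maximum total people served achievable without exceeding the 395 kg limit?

Density check — solar lanterns 9.41, tool kits 7.77, cooking oil 7.70, jerry cans 6.79 are the best per kg.
Taking the top-ratio supplies first gives tarpaulins + jerry cans + medical dressings + hygiene kits + mosquito nets + tool kits + solar lanterns + cooking oil for 2535 (368 kg).
Dropping medical dressings and hygiene kits frees 72 kg; slotting in water purification tabs (93 kg) lifts the total to 2632 at 389 kg.
Every other selection either busts 395 kg or fails to beat 2632.

2632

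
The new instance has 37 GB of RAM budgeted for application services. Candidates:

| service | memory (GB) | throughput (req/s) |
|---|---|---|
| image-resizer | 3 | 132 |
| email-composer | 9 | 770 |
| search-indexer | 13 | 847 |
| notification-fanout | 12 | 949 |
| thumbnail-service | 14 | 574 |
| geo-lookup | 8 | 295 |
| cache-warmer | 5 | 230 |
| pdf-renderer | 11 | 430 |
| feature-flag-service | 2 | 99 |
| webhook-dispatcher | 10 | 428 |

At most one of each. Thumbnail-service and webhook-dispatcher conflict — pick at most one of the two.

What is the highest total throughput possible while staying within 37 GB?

2698

Density check — email-composer 85.56, notification-fanout 79.08, search-indexer 65.15, feature-flag-service 49.50 are the best per GB.
Filling by ratio: email-composer + search-indexer + notification-fanout + feature-flag-service for 2665, with 1 GB left unused.
Dropping feature-flag-service frees 2 GB; slotting in image-resizer (3 GB) lifts the total to 2698 at 37 GB.
Next best is email-composer + search-indexer + notification-fanout + feature-flag-service at 2665 (36 GB) — short by 33.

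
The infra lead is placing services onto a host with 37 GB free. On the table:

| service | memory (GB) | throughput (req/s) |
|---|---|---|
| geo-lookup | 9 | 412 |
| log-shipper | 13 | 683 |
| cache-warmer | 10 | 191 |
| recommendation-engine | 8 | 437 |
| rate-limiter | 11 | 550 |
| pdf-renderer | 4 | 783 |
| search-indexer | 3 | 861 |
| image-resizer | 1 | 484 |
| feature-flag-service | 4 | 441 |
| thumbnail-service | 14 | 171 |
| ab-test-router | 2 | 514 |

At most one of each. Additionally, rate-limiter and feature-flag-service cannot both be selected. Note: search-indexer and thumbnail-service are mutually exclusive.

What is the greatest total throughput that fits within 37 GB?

4203

The ratio ordering already packs tightly: log-shipper + recommendation-engine + pdf-renderer + search-indexer + image-resizer + feature-flag-service + ab-test-router, 35 GB, 4203.
That's the maximum — no feasible swap from here does better than 4203.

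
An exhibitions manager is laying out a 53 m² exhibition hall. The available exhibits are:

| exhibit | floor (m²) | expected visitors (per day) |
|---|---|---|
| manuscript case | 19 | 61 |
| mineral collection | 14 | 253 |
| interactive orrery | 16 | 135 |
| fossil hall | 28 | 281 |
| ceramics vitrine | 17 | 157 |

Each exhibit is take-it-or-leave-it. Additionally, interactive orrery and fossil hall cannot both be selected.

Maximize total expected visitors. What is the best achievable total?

Filling by ratio: mineral collection + fossil hall for 534, with 11 m² left unused.
Replace fossil hall with interactive orrery + ceramics vitrine: the trade gains 11 net, giving 545 at 47 m².

545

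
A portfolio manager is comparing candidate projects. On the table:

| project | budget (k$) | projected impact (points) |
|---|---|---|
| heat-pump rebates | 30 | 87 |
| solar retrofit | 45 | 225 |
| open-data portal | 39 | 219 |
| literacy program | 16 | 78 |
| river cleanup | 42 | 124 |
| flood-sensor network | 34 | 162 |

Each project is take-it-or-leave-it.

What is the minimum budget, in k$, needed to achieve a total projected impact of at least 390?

84

Minimise k$ subject to total projected impact ≥ 390.
solar retrofit + open-data portal reaches 444 using 84 k$.
Below 84 k$ the best achievable stays under 390.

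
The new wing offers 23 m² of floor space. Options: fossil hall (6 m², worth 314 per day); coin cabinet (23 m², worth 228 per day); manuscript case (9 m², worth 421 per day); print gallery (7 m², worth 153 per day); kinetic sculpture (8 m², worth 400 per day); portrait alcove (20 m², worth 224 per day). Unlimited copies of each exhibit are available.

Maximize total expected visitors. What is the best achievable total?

1135

By expected visitors per m²: fossil hall 52.33, kinetic sculpture 50.00, manuscript case 46.78, print gallery 21.86 lead.
The ratio heuristic lands on 3×fossil hall (942) but leaves 5 m² idle.
Replace 2×fossil hall with manuscript case + kinetic sculpture: the trade gains 193 net, giving 1135 at 23 m².
Every other selection either busts 23 m² or fails to beat 1135.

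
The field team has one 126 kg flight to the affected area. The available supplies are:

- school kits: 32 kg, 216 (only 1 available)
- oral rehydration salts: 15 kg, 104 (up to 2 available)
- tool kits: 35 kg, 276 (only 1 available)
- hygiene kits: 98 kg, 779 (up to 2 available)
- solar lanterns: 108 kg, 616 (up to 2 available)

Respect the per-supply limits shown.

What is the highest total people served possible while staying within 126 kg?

883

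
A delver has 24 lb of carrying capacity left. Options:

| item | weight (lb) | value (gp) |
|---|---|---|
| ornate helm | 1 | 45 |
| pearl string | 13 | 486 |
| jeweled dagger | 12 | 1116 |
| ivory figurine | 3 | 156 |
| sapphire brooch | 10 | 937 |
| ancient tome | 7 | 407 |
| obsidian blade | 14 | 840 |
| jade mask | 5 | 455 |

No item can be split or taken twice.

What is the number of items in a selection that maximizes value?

3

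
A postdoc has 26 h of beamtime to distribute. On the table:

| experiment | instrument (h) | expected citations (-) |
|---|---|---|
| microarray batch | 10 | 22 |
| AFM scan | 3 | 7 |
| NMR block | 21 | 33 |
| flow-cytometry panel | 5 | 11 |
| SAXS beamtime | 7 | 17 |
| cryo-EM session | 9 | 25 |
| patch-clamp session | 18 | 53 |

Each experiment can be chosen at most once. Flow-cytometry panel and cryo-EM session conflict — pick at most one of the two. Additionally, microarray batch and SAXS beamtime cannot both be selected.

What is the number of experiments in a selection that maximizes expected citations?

Best achievable expected citations is 71.
For example AFM scan + flow-cytometry panel + patch-clamp session achieves it, using 26 h.
Every optimal selection uses 3 experiments.

3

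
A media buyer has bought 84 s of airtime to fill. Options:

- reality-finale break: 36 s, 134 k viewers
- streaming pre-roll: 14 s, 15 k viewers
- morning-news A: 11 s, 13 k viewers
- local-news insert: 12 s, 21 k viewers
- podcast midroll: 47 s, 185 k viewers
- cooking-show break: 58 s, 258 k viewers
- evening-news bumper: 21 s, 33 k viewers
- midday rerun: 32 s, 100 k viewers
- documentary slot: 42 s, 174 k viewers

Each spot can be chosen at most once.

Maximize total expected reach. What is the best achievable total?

Density check — cooking-show break 4.45, documentary slot 4.14, podcast midroll 3.94, reality-finale break 3.72 are the best per s.
Taking the top-ratio spots first gives morning-news A + local-news insert + cooking-show break for 292 (81 s).
But reality-finale break + podcast midroll fits in 83 s and reaches 319.
Runner-up reality-finale break + documentary slot tops out at 308.

319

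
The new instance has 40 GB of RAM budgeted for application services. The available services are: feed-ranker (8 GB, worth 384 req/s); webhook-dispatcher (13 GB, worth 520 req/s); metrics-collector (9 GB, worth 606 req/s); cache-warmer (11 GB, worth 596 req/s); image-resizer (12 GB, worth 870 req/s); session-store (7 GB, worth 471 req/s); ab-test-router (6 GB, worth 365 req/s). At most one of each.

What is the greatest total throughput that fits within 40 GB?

2543

Greedy by ratio would take metrics-collector + image-resizer + session-store + ab-test-router: 34 GB used, total 2312.
Dropping ab-test-router frees 6 GB; slotting in cache-warmer (11 GB) lifts the total to 2543 at 39 GB.
An exhaustive check of the 128 subsets confirms 2543.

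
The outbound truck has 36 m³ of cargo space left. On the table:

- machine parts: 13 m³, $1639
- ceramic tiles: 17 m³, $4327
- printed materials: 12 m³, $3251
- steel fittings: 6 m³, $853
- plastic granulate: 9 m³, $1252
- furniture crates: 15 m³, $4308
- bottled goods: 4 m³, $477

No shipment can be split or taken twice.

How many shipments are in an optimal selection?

3

Optimal total is 9112.
ceramic tiles + furniture crates + bottled goods hits 9112 at 36 m³.
Any selection reaching 9112 contains exactly 3 shipments.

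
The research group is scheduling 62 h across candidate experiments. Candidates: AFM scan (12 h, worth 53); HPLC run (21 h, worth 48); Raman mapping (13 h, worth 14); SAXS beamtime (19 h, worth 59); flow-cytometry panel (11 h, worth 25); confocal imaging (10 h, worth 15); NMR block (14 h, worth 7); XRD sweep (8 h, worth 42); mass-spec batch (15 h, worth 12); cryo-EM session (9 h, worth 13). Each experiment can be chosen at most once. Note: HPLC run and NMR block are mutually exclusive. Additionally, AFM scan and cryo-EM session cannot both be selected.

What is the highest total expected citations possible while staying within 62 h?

202

Density check — XRD sweep 5.25, AFM scan 4.42, SAXS beamtime 3.11, HPLC run 2.29 are the best per h.
The ratio ordering already packs tightly: AFM scan + HPLC run + SAXS beamtime + XRD sweep, 60 h, 202.
That's the maximum — no feasible swap from here does better than 202.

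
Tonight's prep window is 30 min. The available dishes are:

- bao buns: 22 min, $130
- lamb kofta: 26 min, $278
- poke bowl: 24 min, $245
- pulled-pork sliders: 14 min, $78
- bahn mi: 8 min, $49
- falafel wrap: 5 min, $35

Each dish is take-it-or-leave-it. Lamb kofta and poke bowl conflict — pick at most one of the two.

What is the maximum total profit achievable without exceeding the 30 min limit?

Ranking by ratio (profit/min): lamb kofta 10.69, poke bowl 10.21, falafel wrap 7.00, bahn mi 6.12.
A density-first pass picks lamb kofta — 278 at 26 min.
Dropping lamb kofta frees 26 min; slotting in poke bowl + falafel wrap (29 min) lifts the total to 280 at 29 min.

280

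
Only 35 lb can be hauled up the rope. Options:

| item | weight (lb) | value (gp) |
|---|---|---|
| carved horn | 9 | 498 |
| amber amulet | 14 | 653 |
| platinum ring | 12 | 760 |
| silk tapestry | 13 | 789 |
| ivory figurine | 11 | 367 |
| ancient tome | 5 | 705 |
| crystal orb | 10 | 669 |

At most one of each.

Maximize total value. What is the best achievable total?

2254

Taking the top-ratio items first gives platinum ring + ancient tome + crystal orb for 2134 (27 lb).
Dropping crystal orb frees 10 lb; slotting in silk tapestry (13 lb) lifts the total to 2254 at 30 lb.
An exhaustive check of the 128 subsets confirms 2254.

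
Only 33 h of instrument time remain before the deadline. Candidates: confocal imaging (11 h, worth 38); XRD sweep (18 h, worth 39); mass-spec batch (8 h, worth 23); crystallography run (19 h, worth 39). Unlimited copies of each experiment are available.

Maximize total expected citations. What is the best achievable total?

114

The ratio ordering already packs tightly: 3×confocal imaging, 33 h, 114.
Nothing else within 33 h beats 114.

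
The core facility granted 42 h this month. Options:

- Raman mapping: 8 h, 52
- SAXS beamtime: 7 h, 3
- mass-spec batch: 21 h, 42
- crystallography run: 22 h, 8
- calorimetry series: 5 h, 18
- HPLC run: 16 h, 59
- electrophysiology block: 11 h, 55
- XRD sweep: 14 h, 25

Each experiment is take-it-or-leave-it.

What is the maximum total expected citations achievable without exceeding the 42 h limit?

Best packing: Raman mapping + calorimetry series + HPLC run + electrophysiology block — 40 h, 184 total.

184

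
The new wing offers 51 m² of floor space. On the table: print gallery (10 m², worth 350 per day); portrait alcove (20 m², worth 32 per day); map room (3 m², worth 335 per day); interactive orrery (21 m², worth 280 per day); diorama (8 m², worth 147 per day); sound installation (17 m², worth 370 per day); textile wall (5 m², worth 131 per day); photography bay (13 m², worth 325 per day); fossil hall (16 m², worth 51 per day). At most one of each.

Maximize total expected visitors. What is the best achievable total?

A density-first pass picks print gallery + map room + sound installation + textile wall + photography bay — 1511 at 48 m².
Dropping textile wall frees 5 m²; slotting in diorama (8 m²) lifts the total to 1527 at 51 m².

1527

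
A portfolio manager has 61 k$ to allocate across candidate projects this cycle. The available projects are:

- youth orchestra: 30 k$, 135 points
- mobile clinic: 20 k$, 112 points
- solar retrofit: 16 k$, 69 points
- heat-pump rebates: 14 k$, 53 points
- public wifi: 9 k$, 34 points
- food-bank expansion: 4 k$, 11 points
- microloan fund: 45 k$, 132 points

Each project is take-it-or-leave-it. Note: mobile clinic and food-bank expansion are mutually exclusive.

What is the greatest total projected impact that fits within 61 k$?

281

By projected impact per k$: mobile clinic 5.60, youth orchestra 4.50, solar retrofit 4.31 lead.
Taking youth orchestra + mobile clinic + public wifi: 59 k$ used, 281 in projected impact.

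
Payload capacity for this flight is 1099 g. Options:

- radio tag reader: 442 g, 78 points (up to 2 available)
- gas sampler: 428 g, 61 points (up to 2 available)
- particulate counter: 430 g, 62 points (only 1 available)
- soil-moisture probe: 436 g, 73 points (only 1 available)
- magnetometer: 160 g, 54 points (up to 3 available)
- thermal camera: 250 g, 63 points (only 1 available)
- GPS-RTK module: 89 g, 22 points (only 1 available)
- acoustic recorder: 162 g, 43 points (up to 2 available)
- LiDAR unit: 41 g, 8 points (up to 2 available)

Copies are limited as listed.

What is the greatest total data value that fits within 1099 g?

Taking 3×magnetometer + thermal camera + 2×acoustic recorder + LiDAR unit: 1095 g used, 319 in data value.

319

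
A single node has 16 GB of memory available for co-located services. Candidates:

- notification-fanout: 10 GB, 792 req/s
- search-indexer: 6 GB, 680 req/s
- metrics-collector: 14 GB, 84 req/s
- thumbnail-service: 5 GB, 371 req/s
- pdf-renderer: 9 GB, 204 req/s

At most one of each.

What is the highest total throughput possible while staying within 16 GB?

Best packing: notification-fanout + search-indexer — 16 GB, 1472 total.
No other feasible combination exceeds 1472.

1472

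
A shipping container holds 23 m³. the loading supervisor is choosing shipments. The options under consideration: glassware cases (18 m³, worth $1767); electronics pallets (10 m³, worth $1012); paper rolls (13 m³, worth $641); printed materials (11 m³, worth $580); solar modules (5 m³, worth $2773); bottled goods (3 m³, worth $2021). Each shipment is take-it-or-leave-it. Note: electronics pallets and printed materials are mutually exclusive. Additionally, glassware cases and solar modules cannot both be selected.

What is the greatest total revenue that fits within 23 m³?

Taking electronics pallets + solar modules + bottled goods: 18 m³ used, 5806 in revenue.
Runner-up paper rolls + solar modules + bottled goods tops out at 5435.

5806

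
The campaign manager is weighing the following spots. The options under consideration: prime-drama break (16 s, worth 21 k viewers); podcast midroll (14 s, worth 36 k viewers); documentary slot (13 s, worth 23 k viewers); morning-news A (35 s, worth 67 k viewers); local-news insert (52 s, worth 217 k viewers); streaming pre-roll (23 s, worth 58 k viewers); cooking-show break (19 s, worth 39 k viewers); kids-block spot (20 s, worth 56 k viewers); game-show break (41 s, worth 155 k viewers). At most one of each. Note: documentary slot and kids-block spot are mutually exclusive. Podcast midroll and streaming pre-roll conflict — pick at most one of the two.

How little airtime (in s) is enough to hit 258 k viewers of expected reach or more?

72

Look for the lowest-airtime combination reaching 258.
local-news insert + kids-block spot reaches 273 using 72 s.
Any bundle with less than 72 s falls short of 258.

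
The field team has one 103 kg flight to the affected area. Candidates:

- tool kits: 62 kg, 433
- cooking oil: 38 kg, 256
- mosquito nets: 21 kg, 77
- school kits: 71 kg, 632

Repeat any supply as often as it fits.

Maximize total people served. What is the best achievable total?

709

By people served per kg: school kits 8.90, tool kits 6.98, cooking oil 6.74, mosquito nets 3.67 lead.
Mosquito nets + school kits uses 92 of the 103 kg and totals 709.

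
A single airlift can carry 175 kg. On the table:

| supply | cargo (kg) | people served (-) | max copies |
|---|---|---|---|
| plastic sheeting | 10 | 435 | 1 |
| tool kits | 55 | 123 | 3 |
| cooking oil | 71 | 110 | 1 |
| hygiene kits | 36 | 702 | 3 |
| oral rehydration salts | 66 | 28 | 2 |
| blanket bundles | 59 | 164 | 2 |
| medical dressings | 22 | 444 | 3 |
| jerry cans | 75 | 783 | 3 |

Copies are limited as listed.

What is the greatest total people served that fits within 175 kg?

3438

A density-first pass picks plastic sheeting + 2×hygiene kits + 3×medical dressings — 3171 at 148 kg.
The 10 kg tied up in plastic sheeting is better spent on hygiene kits — total rises to 3438 (174 kg).
No other feasible combination exceeds 3438.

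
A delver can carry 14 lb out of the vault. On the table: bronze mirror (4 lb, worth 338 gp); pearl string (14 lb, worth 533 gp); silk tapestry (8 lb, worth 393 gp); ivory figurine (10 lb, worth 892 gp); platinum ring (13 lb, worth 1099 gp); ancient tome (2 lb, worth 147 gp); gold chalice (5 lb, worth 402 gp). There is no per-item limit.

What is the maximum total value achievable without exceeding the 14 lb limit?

By value per lb: ivory figurine 89.20, platinum ring 84.54, bronze mirror 84.50 lead.
Bronze mirror + ivory figurine uses 14 of the 14 lb and totals 1230.
No other feasible combination exceeds 1230.

1230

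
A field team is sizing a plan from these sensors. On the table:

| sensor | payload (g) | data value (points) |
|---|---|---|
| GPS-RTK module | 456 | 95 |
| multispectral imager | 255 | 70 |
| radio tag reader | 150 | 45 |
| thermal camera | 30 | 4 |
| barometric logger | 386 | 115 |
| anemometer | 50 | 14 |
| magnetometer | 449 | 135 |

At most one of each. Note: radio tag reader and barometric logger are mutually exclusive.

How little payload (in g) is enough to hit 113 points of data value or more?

386

Look for the lowest-payload combination reaching 113.
barometric logger reaches 115 using 386 g.
No combination under 386 g hits 113.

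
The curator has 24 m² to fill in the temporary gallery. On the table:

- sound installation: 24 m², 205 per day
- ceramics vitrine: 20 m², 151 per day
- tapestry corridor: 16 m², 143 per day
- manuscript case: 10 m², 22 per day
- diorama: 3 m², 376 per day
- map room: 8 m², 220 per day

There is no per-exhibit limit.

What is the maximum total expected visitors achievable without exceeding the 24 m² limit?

3008

8×diorama uses 24 of the 24 m² and totals 3008.
No other feasible combination exceeds 3008.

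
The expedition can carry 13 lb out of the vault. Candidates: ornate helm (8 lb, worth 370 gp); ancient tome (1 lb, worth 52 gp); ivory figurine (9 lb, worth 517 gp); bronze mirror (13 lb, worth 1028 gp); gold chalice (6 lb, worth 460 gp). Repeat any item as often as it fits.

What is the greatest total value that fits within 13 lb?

1028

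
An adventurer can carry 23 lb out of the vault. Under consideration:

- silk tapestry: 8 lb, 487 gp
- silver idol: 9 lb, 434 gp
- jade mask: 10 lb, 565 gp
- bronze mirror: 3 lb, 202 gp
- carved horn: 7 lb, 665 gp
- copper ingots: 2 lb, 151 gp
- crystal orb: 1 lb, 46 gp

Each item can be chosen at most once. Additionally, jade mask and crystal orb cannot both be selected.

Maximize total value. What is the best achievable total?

1583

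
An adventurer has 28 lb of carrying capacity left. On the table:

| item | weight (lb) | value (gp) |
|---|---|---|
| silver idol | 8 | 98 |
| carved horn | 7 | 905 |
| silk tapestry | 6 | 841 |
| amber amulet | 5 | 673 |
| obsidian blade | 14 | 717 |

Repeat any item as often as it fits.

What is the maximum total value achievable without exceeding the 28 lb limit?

3869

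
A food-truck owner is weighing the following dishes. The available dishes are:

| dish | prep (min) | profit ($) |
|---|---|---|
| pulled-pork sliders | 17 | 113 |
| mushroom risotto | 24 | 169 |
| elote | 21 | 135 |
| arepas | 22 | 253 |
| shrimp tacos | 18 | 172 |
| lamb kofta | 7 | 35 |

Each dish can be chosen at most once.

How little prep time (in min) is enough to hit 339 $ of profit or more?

39

Need the lightest bundle worth ≥ 339.
Taking pulled-pork sliders + arepas gives 366 (≥ 339) for 39 min.
Below 39 min the best achievable stays under 339.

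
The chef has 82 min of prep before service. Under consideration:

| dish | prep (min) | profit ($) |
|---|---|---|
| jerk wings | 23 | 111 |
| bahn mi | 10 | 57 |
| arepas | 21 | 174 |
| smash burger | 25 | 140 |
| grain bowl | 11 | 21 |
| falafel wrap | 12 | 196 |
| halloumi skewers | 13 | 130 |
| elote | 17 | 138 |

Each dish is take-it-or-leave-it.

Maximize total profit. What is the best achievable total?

697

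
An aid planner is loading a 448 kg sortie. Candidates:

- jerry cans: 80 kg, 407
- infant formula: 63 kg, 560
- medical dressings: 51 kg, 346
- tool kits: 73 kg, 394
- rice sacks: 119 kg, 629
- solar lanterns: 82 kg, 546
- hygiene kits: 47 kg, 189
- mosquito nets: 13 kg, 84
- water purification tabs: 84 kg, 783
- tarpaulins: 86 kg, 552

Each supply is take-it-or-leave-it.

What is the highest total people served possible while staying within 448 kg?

3194

Filling by ratio: infant formula + medical dressings + solar lanterns + hygiene kits + mosquito nets + water purification tabs + tarpaulins for 3060, with 22 kg left unused.
Dropping hygiene kits and mosquito nets frees 60 kg; slotting in jerry cans (80 kg) lifts the total to 3194 at 446 kg.
No other feasible combination exceeds 3194.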